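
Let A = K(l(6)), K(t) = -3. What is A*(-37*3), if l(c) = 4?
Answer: 333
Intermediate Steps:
A = -3
A*(-37*3) = -(-111)*3 = -3*(-111) = 333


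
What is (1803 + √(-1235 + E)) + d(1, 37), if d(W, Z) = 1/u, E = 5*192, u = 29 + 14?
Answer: 77530/43 + 5*I*√11 ≈ 1803.0 + 16.583*I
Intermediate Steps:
u = 43
E = 960
d(W, Z) = 1/43
(1803 + √(-1235 + E)) + d(1, 37) = (1803 + √(-1235 + 960)) + 1/43 = (1803 + √(-275)) + 1/43 = (1803 + 5*I*√11) + 1/43 = 77530/43 + 5*I*√11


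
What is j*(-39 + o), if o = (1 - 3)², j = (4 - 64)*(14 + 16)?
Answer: 63000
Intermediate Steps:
j = -1800 (j = -60*30 = -1800)
o = 4 (o = (-2)² = 4)
j*(-39 + o) = -1800*(-39 + 4) = -1800*(-35) = 63000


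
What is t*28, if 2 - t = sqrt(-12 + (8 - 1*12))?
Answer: 56 - 112*I ≈ 56.0 - 112.0*I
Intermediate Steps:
t = 2 - 4*I (t = 2 - sqrt(-12 + (8 - 1*12)) = 2 - sqrt(-12 + (8 - 12)) = 2 - sqrt(-12 - 4) = 2 - sqrt(-16) = 2 - 4*I ≈ 2.0 - 4.0*I)
t*28 = (2 - 4*I)*28 = 56 - 112*I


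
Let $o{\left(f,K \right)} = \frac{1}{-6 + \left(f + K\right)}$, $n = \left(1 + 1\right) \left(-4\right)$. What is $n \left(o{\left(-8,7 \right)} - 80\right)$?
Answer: $\frac{4488}{7} \approx 641.14$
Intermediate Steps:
$n = -8$ ($n = 2 \left(-4\right) = -8$)
$o{\left(f,K \right)} = \frac{1}{-6 + K + f}$ ($o{\left(f,K \right)} = \frac{1}{-6 + \left(K + f\right)} = \frac{1}{-6 + K + f}$)
$n \left(o{\left(-8,7 \right)} - 80\right) = - 8 \left(\frac{1}{-6 + 7 - 8} - 80\right) = - 8 \left(\frac{1}{-7} - 80\right) = - 8 \left(- \frac{1}{7} - 80\right) = \left(-8\right) \left(- \frac{561}{7}\right) = \frac{4488}{7}$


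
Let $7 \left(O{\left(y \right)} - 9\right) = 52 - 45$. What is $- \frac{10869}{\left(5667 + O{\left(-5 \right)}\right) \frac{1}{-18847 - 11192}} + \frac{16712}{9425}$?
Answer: $\frac{3077299796699}{53505725} \approx 57513.0$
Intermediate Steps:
$O{\left(y \right)} = 10$ ($O{\left(y \right)} = 9 + \frac{52 - 45}{7} = 9 + \frac{1}{7} \cdot 7 = 9 + 1 = 10$)
$- \frac{10869}{\left(5667 + O{\left(-5 \right)}\right) \frac{1}{-18847 - 11192}} + \frac{16712}{9425} = - \frac{10869}{\left(5667 + 10\right) \frac{1}{-18847 - 11192}} + \frac{16712}{9425} = - \frac{10869}{5677 \frac{1}{-30039}} + 16712 \cdot \frac{1}{9425} = - \frac{10869}{5677 \left(- \frac{1}{30039}\right)} + \frac{16712}{9425} = - \frac{10869}{- \frac{5677}{30039}} + \frac{16712}{9425} = \left(-10869\right) \left(- \frac{30039}{5677}\right) + \frac{16712}{9425} = \frac{326493891}{5677} + \frac{16712}{9425} = \frac{3077299796699}{53505725}$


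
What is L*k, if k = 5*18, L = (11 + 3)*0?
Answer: 0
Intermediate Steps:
L = 0 (L = 14*0 = 0)
k = 90
L*k = 0*90 = 0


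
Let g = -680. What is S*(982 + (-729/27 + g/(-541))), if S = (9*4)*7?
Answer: 130368420/541 ≈ 2.4098e+5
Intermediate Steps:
S = 252 (S = 36*7 = 252)
S*(982 + (-729/27 + g/(-541))) = 252*(982 + (-729/27 - 680/(-541))) = 252*(982 + (-729*1/27 - 680*(-1/541))) = 252*(982 + (-27 + 680/541)) = 252*(982 - 13927/541) = 252*(517335/541) = 130368420/541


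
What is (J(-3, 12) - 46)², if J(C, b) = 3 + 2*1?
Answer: 1681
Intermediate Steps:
J(C, b) = 5 (J(C, b) = 3 + 2 = 5)
(J(-3, 12) - 46)² = (5 - 46)² = (-41)² = 1681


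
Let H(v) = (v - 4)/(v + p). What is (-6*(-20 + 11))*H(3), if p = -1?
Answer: -27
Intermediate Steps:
H(v) = (-4 + v)/(-1 + v) (H(v) = (v - 4)/(v - 1) = (-4 + v)/(-1 + v))
(-6*(-20 + 11))*H(3) = (-6*(-20 + 11))*((-4 + 3)/(-1 + 3)) = (-6*(-9))*(-1/2) = 54*((½)*(-1)) = 54*(-½) = -27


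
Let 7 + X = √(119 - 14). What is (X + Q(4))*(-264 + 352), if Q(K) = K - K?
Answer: -616 + 88*√105 ≈ 285.73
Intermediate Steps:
Q(K) = 0
X = -7 + √105 (X = -7 + √(119 - 14) = -7 + √105 ≈ 3.2470)
(X + Q(4))*(-264 + 352) = ((-7 + √105) + 0)*(-264 + 352) = (-7 + √105)*88 = -616 + 88*√105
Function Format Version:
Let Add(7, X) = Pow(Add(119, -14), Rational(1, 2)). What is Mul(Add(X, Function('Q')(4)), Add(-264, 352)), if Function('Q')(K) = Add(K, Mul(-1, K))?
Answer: Add(-616, Mul(88, Pow(105, Rational(1, 2)))) ≈ 285.73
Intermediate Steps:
Function('Q')(K) = 0
X = Add(-7, Pow(105, Rational(1, 2))) (X = Add(-7, Pow(Add(119, -14), Rational(1, 2))) = Add(-7, Pow(105, Rational(1, 2))) ≈ 3.2470)
Mul(Add(X, Function('Q')(4)), Add(-264, 352)) = Mul(Add(Add(-7, Pow(105, Rational(1, 2))), 0), Add(-264, 352)) = Mul(Add(-7, Pow(105, Rational(1, 2))), 88) = Add(-616, Mul(88, Pow(105, Rational(1, 2))))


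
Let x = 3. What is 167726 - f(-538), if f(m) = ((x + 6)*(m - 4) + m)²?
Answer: -29165330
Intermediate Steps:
f(m) = (-36 + 10*m)² (f(m) = ((3 + 6)*(m - 4) + m)² = (9*(-4 + m) + m)² = ((-36 + 9*m) + m)² = (-36 + 10*m)²)
167726 - f(-538) = 167726 - 4*(-18 + 5*(-538))² = 167726 - 4*(-18 - 2690)² = 167726 - 4*(-2708)² = 167726 - 4*7333264 = 167726 - 1*29333056 = 167726 - 29333056 = -29165330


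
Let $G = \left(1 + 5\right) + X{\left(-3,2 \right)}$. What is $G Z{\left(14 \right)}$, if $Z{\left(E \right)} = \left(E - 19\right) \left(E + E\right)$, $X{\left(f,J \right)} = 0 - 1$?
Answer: $-700$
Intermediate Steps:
$X{\left(f,J \right)} = -1$
$G = 5$ ($G = \left(1 + 5\right) - 1 = 6 - 1 = 5$)
$Z{\left(E \right)} = 2 E \left(-19 + E\right)$ ($Z{\left(E \right)} = \left(-19 + E\right) 2 E = 2 E \left(-19 + E\right)$)
$G Z{\left(14 \right)} = 5 \cdot 2 \cdot 14 \left(-19 + 14\right) = 5 \cdot 2 \cdot 14 \left(-5\right) = 5 \left(-140\right) = -700$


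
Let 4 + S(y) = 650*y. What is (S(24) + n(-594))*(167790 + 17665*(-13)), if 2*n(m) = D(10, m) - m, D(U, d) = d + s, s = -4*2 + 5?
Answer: -1929195595/2 ≈ -9.6460e+8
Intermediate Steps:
s = -3 (s = -8 + 5 = -3)
S(y) = -4 + 650*y
D(U, d) = -3 + d (D(U, d) = d - 3 = -3 + d)
n(m) = -3/2 (n(m) = ((-3 + m) - m)/2 = (1/2)*(-3) = -3/2)
(S(24) + n(-594))*(167790 + 17665*(-13)) = ((-4 + 650*24) - 3/2)*(167790 + 17665*(-13)) = ((-4 + 15600) - 3/2)*(167790 - 229645) = (15596 - 3/2)*(-61855) = (31189/2)*(-61855) = -1929195595/2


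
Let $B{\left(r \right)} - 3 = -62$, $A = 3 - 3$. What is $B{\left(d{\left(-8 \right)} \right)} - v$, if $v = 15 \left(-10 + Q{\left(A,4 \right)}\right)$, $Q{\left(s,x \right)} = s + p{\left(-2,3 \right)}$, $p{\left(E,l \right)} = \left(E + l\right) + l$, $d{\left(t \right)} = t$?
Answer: $31$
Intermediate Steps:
$p{\left(E,l \right)} = E + 2 l$
$A = 0$ ($A = 3 - 3 = 0$)
$Q{\left(s,x \right)} = 4 + s$ ($Q{\left(s,x \right)} = s + \left(-2 + 2 \cdot 3\right) = s + \left(-2 + 6\right) = s + 4 = 4 + s$)
$v = -90$ ($v = 15 \left(-10 + \left(4 + 0\right)\right) = 15 \left(-10 + 4\right) = 15 \left(-6\right) = -90$)
$B{\left(r \right)} = -59$ ($B{\left(r \right)} = 3 - 62 = -59$)
$B{\left(d{\left(-8 \right)} \right)} - v = -59 - -90 = -59 + 90 = 31$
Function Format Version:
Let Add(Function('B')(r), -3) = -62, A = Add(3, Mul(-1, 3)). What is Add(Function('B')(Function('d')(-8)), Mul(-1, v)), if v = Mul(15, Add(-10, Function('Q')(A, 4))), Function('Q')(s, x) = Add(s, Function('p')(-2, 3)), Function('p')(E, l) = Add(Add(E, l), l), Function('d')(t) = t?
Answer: 31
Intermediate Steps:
Function('p')(E, l) = Add(E, Mul(2, l))
A = 0 (A = Add(3, -3) = 0)
Function('Q')(s, x) = Add(4, s) (Function('Q')(s, x) = Add(s, Add(-2, Mul(2, 3))) = Add(s, Add(-2, 6)) = Add(s, 4) = Add(4, s))
v = -90 (v = Mul(15, Add(-10, Add(4, 0))) = Mul(15, Add(-10, 4)) = Mul(15, -6) = -90)
Function('B')(r) = -59 (Function('B')(r) = Add(3, -62) = -59)
Add(Function('B')(Function('d')(-8)), Mul(-1, v)) = Add(-59, Mul(-1, -90)) = Add(-59, 90) = 31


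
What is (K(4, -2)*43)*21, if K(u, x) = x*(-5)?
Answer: 9030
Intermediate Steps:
K(u, x) = -5*x
(K(4, -2)*43)*21 = (-5*(-2)*43)*21 = (10*43)*21 = 430*21 = 9030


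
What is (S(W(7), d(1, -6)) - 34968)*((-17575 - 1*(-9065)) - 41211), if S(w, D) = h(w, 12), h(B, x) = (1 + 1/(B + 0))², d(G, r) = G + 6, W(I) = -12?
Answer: 250358709391/144 ≈ 1.7386e+9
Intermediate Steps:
d(G, r) = 6 + G
h(B, x) = (1 + 1/B)²
S(w, D) = (1 + w)²/w²
(S(W(7), d(1, -6)) - 34968)*((-17575 - 1*(-9065)) - 41211) = ((1 - 12)²/(-12)² - 34968)*((-17575 - 1*(-9065)) - 41211) = ((1/144)*(-11)² - 34968)*((-17575 + 9065) - 41211) = ((1/144)*121 - 34968)*(-8510 - 41211) = (121/144 - 34968)*(-49721) = -5035271/144*(-49721) = 250358709391/144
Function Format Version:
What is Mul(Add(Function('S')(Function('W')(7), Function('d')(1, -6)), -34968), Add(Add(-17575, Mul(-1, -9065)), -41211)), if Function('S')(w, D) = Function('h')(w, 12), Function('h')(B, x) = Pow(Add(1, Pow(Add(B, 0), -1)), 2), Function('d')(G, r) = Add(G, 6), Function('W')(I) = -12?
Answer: Rational(250358709391, 144) ≈ 1.7386e+9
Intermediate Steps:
Function('d')(G, r) = Add(6, G)
Function('h')(B, x) = Pow(Add(1, Pow(B, -1)), 2)
Function('S')(w, D) = Mul(Pow(w, -2), Pow(Add(1, w), 2))
Mul(Add(Function('S')(Function('W')(7), Function('d')(1, -6)), -34968), Add(Add(-17575, Mul(-1, -9065)), -41211)) = Mul(Add(Mul(Pow(-12, -2), Pow(Add(1, -12), 2)), -34968), Add(Add(-17575, Mul(-1, -9065)), -41211)) = Mul(Add(Mul(Rational(1, 144), Pow(-11, 2)), -34968), Add(Add(-17575, 9065), -41211)) = Mul(Add(Mul(Rational(1, 144), 121), -34968), Add(-8510, -41211)) = Mul(Add(Rational(121, 144), -34968), -49721) = Mul(Rational(-5035271, 144), -49721) = Rational(250358709391, 144)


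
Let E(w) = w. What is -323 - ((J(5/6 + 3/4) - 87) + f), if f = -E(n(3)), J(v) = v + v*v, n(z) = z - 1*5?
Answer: -34861/144 ≈ -242.09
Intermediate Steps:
n(z) = -5 + z (n(z) = z - 5 = -5 + z)
J(v) = v + v²
f = 2 (f = -(-5 + 3) = -1*(-2) = 2)
-323 - ((J(5/6 + 3/4) - 87) + f) = -323 - (((5/6 + 3/4)*(1 + (5/6 + 3/4)) - 87) + 2) = -323 - (((5*(⅙) + 3*(¼))*(1 + (5*(⅙) + 3*(¼))) - 87) + 2) = -323 - (((⅚ + ¾)*(1 + (⅚ + ¾)) - 87) + 2) = -323 - ((19*(1 + 19/12)/12 - 87) + 2) = -323 - (((19/12)*(31/12) - 87) + 2) = -323 - ((589/144 - 87) + 2) = -323 - (-11939/144 + 2) = -323 - 1*(-11651/144) = -323 + 11651/144 = -34861/144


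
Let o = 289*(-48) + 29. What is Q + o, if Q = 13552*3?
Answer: 26813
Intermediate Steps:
Q = 40656
o = -13843 (o = -13872 + 29 = -13843)
Q + o = 40656 - 13843 = 26813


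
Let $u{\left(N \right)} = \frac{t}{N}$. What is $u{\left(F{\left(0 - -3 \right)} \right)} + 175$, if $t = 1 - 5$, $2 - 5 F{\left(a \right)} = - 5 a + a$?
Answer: $\frac{1215}{7} \approx 173.57$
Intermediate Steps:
$F{\left(a \right)} = \frac{2}{5} + \frac{4 a}{5}$ ($F{\left(a \right)} = \frac{2}{5} - \frac{- 5 a + a}{5} = \frac{2}{5} - \frac{\left(-4\right) a}{5} = \frac{2}{5} + \frac{4 a}{5}$)
$t = -4$
$u{\left(N \right)} = - \frac{4}{N}$
$u{\left(F{\left(0 - -3 \right)} \right)} + 175 = - \frac{4}{\frac{2}{5} + \frac{4 \left(0 - -3\right)}{5}} + 175 = - \frac{4}{\frac{2}{5} + \frac{4 \left(0 + 3\right)}{5}} + 175 = - \frac{4}{\frac{2}{5} + \frac{4}{5} \cdot 3} + 175 = - \frac{4}{\frac{2}{5} + \frac{12}{5}} + 175 = - \frac{4}{\frac{14}{5}} + 175 = \left(-4\right) \frac{5}{14} + 175 = - \frac{10}{7} + 175 = \frac{1215}{7}$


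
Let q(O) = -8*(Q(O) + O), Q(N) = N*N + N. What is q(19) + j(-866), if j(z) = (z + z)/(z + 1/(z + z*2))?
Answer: -7177082112/2249869 ≈ -3190.0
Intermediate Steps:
Q(N) = N + N² (Q(N) = N² + N = N + N²)
q(O) = -8*O - 8*O*(1 + O) (q(O) = -8*(O*(1 + O) + O) = -8*(O + O*(1 + O)) = -8*O - 8*O*(1 + O))
j(z) = 2*z/(z + 1/(3*z)) (j(z) = (2*z)/(z + 1/(z + 2*z)) = (2*z)/(z + 1/(3*z)) = 2*z/(z + 1/(3*z)))
q(19) + j(-866) = 8*19*(-2 - 1*19) + 6*(-866)²/(1 + 3*(-866)²) = 8*19*(-2 - 19) + 6*749956/(1 + 3*749956) = 8*19*(-21) + 6*749956/(1 + 2249868) = -3192 + 6*749956/2249869 = -3192 + 6*749956*(1/2249869) = -3192 + 4499736/2249869 = -7177082112/2249869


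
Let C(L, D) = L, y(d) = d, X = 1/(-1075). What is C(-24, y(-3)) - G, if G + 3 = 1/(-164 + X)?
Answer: -3701246/176301 ≈ -20.994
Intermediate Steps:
X = -1/1075 ≈ -0.00093023
G = -529978/176301 (G = -3 + 1/(-164 - 1/1075) = -3 + 1/(-176301/1075) = -3 - 1075/176301 = -529978/176301 ≈ -3.0061)
C(-24, y(-3)) - G = -24 - 1*(-529978/176301) = -24 + 529978/176301 = -3701246/176301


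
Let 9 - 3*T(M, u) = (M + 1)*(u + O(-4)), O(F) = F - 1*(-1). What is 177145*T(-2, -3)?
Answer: 177145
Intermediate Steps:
O(F) = 1 + F (O(F) = F + 1 = 1 + F)
T(M, u) = 3 - (1 + M)*(-3 + u)/3 (T(M, u) = 3 - (M + 1)*(u + (1 - 4))/3 = 3 - (1 + M)*(u - 3)/3 = 3 - (1 + M)*(-3 + u)/3)
177145*T(-2, -3) = 177145*(4 - 2 - 1/3*(-3) - 1/3*(-2)*(-3)) = 177145*(4 - 2 + 1 - 2) = 177145*1 = 177145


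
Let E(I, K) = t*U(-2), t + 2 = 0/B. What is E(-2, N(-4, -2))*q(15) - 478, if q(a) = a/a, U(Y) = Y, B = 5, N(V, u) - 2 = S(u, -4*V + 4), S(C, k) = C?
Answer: -474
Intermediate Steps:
N(V, u) = 2 + u
t = -2 (t = -2 + 0/5 = -2 + 0*(⅕) = -2 + 0 = -2)
q(a) = 1
E(I, K) = 4 (E(I, K) = -2*(-2) = 4)
E(-2, N(-4, -2))*q(15) - 478 = 4*1 - 478 = 4 - 478 = -474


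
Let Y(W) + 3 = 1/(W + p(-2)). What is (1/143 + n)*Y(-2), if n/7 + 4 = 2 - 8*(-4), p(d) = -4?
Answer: -570589/858 ≈ -665.02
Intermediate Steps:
Y(W) = -3 + 1/(-4 + W) (Y(W) = -3 + 1/(W - 4) = -3 + 1/(-4 + W))
n = 210 (n = -28 + 7*(2 - 8*(-4)) = -28 + 7*(2 - 1*(-32)) = -28 + 7*(2 + 32) = -28 + 7*34 = -28 + 238 = 210)
(1/143 + n)*Y(-2) = (1/143 + 210)*((13 - 3*(-2))/(-4 - 2)) = (1/143 + 210)*((13 + 6)/(-6)) = 30031*(-⅙*19)/143 = (30031/143)*(-19/6) = -570589/858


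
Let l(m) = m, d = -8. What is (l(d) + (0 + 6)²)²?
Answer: 784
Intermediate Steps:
(l(d) + (0 + 6)²)² = (-8 + (0 + 6)²)² = (-8 + 6²)² = (-8 + 36)² = 28² = 784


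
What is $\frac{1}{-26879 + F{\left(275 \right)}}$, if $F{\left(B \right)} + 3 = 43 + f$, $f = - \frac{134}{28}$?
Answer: $- \frac{14}{375813} \approx -3.7253 \cdot 10^{-5}$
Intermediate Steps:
$f = - \frac{67}{14}$ ($f = \left(-134\right) \frac{1}{28} = - \frac{67}{14} \approx -4.7857$)
$F{\left(B \right)} = \frac{493}{14}$ ($F{\left(B \right)} = -3 + \left(43 - \frac{67}{14}\right) = -3 + \frac{535}{14} = \frac{493}{14}$)
$\frac{1}{-26879 + F{\left(275 \right)}} = \frac{1}{-26879 + \frac{493}{14}} = \frac{1}{- \frac{375813}{14}} = - \frac{14}{375813}$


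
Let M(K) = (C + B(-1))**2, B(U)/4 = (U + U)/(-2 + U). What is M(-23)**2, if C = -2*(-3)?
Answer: 456976/81 ≈ 5641.7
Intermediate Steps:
B(U) = 8*U/(-2 + U) (B(U) = 4*((U + U)/(-2 + U)) = 4*((2*U)/(-2 + U)) = 4*(2*U/(-2 + U)) = 8*U/(-2 + U))
C = 6
M(K) = 676/9 (M(K) = (6 + 8*(-1)/(-2 - 1))**2 = (6 + 8*(-1)/(-3))**2 = (6 + 8*(-1)*(-1/3))**2 = (6 + 8/3)**2 = (26/3)**2 = 676/9)
M(-23)**2 = (676/9)**2 = 456976/81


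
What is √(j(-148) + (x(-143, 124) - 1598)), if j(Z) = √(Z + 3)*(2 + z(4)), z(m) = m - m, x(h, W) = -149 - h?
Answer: √(-1604 + 2*I*√145) ≈ 0.3007 + 40.051*I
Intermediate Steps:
z(m) = 0
j(Z) = 2*√(3 + Z) (j(Z) = √(Z + 3)*(2 + 0) = √(3 + Z)*2 = 2*√(3 + Z))
√(j(-148) + (x(-143, 124) - 1598)) = √(2*√(3 - 148) + ((-149 - 1*(-143)) - 1598)) = √(2*√(-145) + ((-149 + 143) - 1598)) = √(2*(I*√145) + (-6 - 1598)) = √(2*I*√145 - 1604) = √(-1604 + 2*I*√145)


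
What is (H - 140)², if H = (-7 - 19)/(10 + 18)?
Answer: 3892729/196 ≈ 19861.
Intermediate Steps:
H = -13/14 (H = -26/28 = -26*1/28 = -13/14 ≈ -0.92857)
(H - 140)² = (-13/14 - 140)² = (-1973/14)² = 3892729/196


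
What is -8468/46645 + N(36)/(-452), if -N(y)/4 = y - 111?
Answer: -4455259/5270885 ≈ -0.84526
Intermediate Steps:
N(y) = 444 - 4*y (N(y) = -4*(y - 111) = -4*(-111 + y) = 444 - 4*y)
-8468/46645 + N(36)/(-452) = -8468/46645 + (444 - 4*36)/(-452) = -8468*1/46645 + (444 - 144)*(-1/452) = -8468/46645 + 300*(-1/452) = -8468/46645 - 75/113 = -4455259/5270885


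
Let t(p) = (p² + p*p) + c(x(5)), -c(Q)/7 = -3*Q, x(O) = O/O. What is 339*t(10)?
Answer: 74919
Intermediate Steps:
x(O) = 1
c(Q) = 21*Q (c(Q) = -(-21)*Q = 21*Q)
t(p) = 21 + 2*p² (t(p) = (p² + p*p) + 21*1 = (p² + p²) + 21 = 2*p² + 21 = 21 + 2*p²)
339*t(10) = 339*(21 + 2*10²) = 339*(21 + 2*100) = 339*(21 + 200) = 339*221 = 74919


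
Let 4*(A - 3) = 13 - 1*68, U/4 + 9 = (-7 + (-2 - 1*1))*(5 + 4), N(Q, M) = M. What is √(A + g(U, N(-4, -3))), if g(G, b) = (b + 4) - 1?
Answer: I*√43/2 ≈ 3.2787*I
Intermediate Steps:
U = -396 (U = -36 + 4*((-7 + (-2 - 1*1))*(5 + 4)) = -36 + 4*((-7 + (-2 - 1))*9) = -36 + 4*((-7 - 3)*9) = -36 + 4*(-10*9) = -36 + 4*(-90) = -36 - 360 = -396)
g(G, b) = 3 + b (g(G, b) = (4 + b) - 1 = 3 + b)
A = -43/4 (A = 3 + (13 - 1*68)/4 = 3 + (13 - 68)/4 = 3 + (¼)*(-55) = 3 - 55/4 = -43/4 ≈ -10.750)
√(A + g(U, N(-4, -3))) = √(-43/4 + (3 - 3)) = √(-43/4 + 0) = √(-43/4) = I*√43/2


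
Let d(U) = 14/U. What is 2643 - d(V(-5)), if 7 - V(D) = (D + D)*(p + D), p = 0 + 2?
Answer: 60803/23 ≈ 2643.6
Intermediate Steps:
p = 2
V(D) = 7 - 2*D*(2 + D) (V(D) = 7 - (D + D)*(2 + D) = 7 - 2*D*(2 + D))
2643 - d(V(-5)) = 2643 - 14/(7 - 4*(-5) - 2*(-5)**2) = 2643 - 14/(7 + 20 - 2*25) = 2643 - 14/(7 + 20 - 50) = 2643 - 14/(-23) = 2643 - 14*(-1)/23 = 2643 - 1*(-14/23) = 2643 + 14/23 = 60803/23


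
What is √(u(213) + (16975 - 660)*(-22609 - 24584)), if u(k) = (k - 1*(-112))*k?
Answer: 273*I*√10330 ≈ 27747.0*I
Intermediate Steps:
u(k) = k*(112 + k) (u(k) = (k + 112)*k = (112 + k)*k = k*(112 + k))
√(u(213) + (16975 - 660)*(-22609 - 24584)) = √(213*(112 + 213) + (16975 - 660)*(-22609 - 24584)) = √(213*325 + 16315*(-47193)) = √(69225 - 769953795) = √(-769884570) = 273*I*√10330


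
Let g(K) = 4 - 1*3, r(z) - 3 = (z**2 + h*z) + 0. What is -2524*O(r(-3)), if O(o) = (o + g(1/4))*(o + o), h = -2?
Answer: -1726416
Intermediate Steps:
r(z) = 3 + z**2 - 2*z (r(z) = 3 + ((z**2 - 2*z) + 0) = 3 + (z**2 - 2*z) = 3 + z**2 - 2*z)
g(K) = 1 (g(K) = 4 - 3 = 1)
O(o) = 2*o*(1 + o) (O(o) = (o + 1)*(o + o) = (1 + o)*(2*o) = 2*o*(1 + o))
-2524*O(r(-3)) = -5048*(3 + (-3)**2 - 2*(-3))*(1 + (3 + (-3)**2 - 2*(-3))) = -5048*(3 + 9 + 6)*(1 + (3 + 9 + 6)) = -5048*18*(1 + 18) = -5048*18*19 = -2524*684 = -1726416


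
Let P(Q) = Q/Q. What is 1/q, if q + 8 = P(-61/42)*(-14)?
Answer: -1/22 ≈ -0.045455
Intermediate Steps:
P(Q) = 1
q = -22 (q = -8 + 1*(-14) = -8 - 14 = -22)
1/q = 1/(-22) = -1/22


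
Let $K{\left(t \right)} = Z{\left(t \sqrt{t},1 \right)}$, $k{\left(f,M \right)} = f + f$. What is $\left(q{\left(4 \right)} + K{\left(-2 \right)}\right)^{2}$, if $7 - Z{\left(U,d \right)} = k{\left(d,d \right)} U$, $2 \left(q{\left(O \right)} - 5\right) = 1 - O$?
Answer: $\frac{313}{4} + 84 i \sqrt{2} \approx 78.25 + 118.79 i$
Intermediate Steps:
$k{\left(f,M \right)} = 2 f$
$q{\left(O \right)} = \frac{11}{2} - \frac{O}{2}$ ($q{\left(O \right)} = 5 + \frac{1 - O}{2} = 5 - \left(- \frac{1}{2} + \frac{O}{2}\right) = \frac{11}{2} - \frac{O}{2}$)
$Z{\left(U,d \right)} = 7 - 2 U d$ ($Z{\left(U,d \right)} = 7 - 2 d U = 7 - 2 U d$)
$K{\left(t \right)} = 7 - 2 t^{\frac{3}{2}}$ ($K{\left(t \right)} = 7 - 2 t \sqrt{t} 1 = 7 - 2 t^{\frac{3}{2}} \cdot 1 = 7 - 2 t^{\frac{3}{2}}$)
$\left(q{\left(4 \right)} + K{\left(-2 \right)}\right)^{2} = \left(\left(\frac{11}{2} - 2\right) + \left(7 - 2 \left(-2\right)^{\frac{3}{2}}\right)\right)^{2} = \left(\left(\frac{11}{2} - 2\right) + \left(7 - 2 \left(- 2 i \sqrt{2}\right)\right)\right)^{2} = \left(\frac{7}{2} + \left(7 + 4 i \sqrt{2}\right)\right)^{2} = \left(\frac{21}{2} + 4 i \sqrt{2}\right)^{2}$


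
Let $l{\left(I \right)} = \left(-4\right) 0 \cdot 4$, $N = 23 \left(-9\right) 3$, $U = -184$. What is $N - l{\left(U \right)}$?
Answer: $-621$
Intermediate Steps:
$N = -621$ ($N = \left(-207\right) 3 = -621$)
$l{\left(I \right)} = 0$ ($l{\left(I \right)} = 0 \cdot 4 = 0$)
$N - l{\left(U \right)} = -621 - 0 = -621 + 0 = -621$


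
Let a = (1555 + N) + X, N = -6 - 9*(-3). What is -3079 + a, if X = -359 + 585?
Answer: -1277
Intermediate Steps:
N = 21 (N = -6 + 27 = 21)
X = 226
a = 1802 (a = (1555 + 21) + 226 = 1576 + 226 = 1802)
-3079 + a = -3079 + 1802 = -1277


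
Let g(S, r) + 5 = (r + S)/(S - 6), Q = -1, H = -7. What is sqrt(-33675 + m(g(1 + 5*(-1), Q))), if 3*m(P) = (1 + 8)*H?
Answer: 36*I*sqrt(26) ≈ 183.56*I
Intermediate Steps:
g(S, r) = -5 + (S + r)/(-6 + S) (g(S, r) = -5 + (r + S)/(S - 6) = -5 + (S + r)/(-6 + S))
m(P) = -21 (m(P) = ((1 + 8)*(-7))/3 = (9*(-7))/3 = (1/3)*(-63) = -21)
sqrt(-33675 + m(g(1 + 5*(-1), Q))) = sqrt(-33675 - 21) = sqrt(-33696) = 36*I*sqrt(26)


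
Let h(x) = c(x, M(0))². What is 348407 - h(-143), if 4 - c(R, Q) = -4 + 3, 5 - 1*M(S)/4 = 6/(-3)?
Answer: 348382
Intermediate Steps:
M(S) = 28 (M(S) = 20 - 24/(-3) = 20 - 24*(-1)/3 = 20 - 4*(-2) = 20 + 8 = 28)
c(R, Q) = 5 (c(R, Q) = 4 - (-4 + 3) = 4 - 1*(-1) = 4 + 1 = 5)
h(x) = 25 (h(x) = 5² = 25)
348407 - h(-143) = 348407 - 1*25 = 348407 - 25 = 348382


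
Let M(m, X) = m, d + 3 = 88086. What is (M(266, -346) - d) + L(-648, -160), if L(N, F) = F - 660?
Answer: -88637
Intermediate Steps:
d = 88083 (d = -3 + 88086 = 88083)
L(N, F) = -660 + F
(M(266, -346) - d) + L(-648, -160) = (266 - 1*88083) + (-660 - 160) = (266 - 88083) - 820 = -87817 - 820 = -88637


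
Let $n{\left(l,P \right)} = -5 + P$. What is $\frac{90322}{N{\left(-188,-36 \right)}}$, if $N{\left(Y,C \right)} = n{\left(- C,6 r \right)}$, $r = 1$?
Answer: $90322$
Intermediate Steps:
$N{\left(Y,C \right)} = 1$ ($N{\left(Y,C \right)} = -5 + 6 \cdot 1 = -5 + 6 = 1$)
$\frac{90322}{N{\left(-188,-36 \right)}} = \frac{90322}{1} = 90322 \cdot 1 = 90322$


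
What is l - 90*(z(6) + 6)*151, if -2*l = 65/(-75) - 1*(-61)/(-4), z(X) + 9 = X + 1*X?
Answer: -14676233/120 ≈ -1.2230e+5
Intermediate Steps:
z(X) = -9 + 2*X (z(X) = -9 + (X + 1*X) = -9 + (X + X) = -9 + 2*X)
l = 967/120 (l = -(65/(-75) - 1*(-61)/(-4))/2 = -(65*(-1/75) + 61*(-1/4))/2 = -(-13/15 - 61/4)/2 = -1/2*(-967/60) = 967/120 ≈ 8.0583)
l - 90*(z(6) + 6)*151 = 967/120 - 90*((-9 + 2*6) + 6)*151 = 967/120 - 90*((-9 + 12) + 6)*151 = 967/120 - 90*(3 + 6)*151 = 967/120 - 90*9*151 = 967/120 - 15*54*151 = 967/120 - 810*151 = 967/120 - 122310 = -14676233/120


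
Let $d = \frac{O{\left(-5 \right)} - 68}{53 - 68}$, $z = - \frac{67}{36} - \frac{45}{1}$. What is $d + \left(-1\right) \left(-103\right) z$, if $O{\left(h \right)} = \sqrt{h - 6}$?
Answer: $- \frac{867989}{180} - \frac{i \sqrt{11}}{15} \approx -4822.2 - 0.22111 i$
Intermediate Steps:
$z = - \frac{1687}{36}$ ($z = \left(-67\right) \frac{1}{36} - 45 = - \frac{67}{36} - 45 = - \frac{1687}{36} \approx -46.861$)
$O{\left(h \right)} = \sqrt{-6 + h}$
$d = \frac{68}{15} - \frac{i \sqrt{11}}{15}$ ($d = \frac{\sqrt{-6 - 5} - 68}{53 - 68} = \frac{\sqrt{-11} - 68}{-15} = \left(i \sqrt{11} - 68\right) \left(- \frac{1}{15}\right) = \left(-68 + i \sqrt{11}\right) \left(- \frac{1}{15}\right) = \frac{68}{15} - \frac{i \sqrt{11}}{15} \approx 4.5333 - 0.22111 i$)
$d + \left(-1\right) \left(-103\right) z = \left(\frac{68}{15} - \frac{i \sqrt{11}}{15}\right) + \left(-1\right) \left(-103\right) \left(- \frac{1687}{36}\right) = \left(\frac{68}{15} - \frac{i \sqrt{11}}{15}\right) + 103 \left(- \frac{1687}{36}\right) = \left(\frac{68}{15} - \frac{i \sqrt{11}}{15}\right) - \frac{173761}{36} = - \frac{867989}{180} - \frac{i \sqrt{11}}{15}$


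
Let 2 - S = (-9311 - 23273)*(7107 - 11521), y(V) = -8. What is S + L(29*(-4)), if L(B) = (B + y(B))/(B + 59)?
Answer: -8198068994/57 ≈ -1.4383e+8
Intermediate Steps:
L(B) = (-8 + B)/(59 + B) (L(B) = (B - 8)/(B + 59) = (-8 + B)/(59 + B))
S = -143825774 (S = 2 - (-9311 - 23273)*(7107 - 11521) = 2 - (-32584)*(-4414) = 2 - 1*143825776 = 2 - 143825776 = -143825774)
S + L(29*(-4)) = -143825774 + (-8 + 29*(-4))/(59 + 29*(-4)) = -143825774 + (-8 - 116)/(59 - 116) = -143825774 - 124/(-57) = -143825774 - 1/57*(-124) = -143825774 + 124/57 = -8198068994/57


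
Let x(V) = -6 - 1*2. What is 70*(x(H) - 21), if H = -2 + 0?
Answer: -2030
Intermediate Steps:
H = -2
x(V) = -8 (x(V) = -6 - 2 = -8)
70*(x(H) - 21) = 70*(-8 - 21) = 70*(-29) = -2030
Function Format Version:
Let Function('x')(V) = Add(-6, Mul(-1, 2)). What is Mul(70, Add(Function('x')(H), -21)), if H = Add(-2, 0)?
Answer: -2030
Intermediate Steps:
H = -2
Function('x')(V) = -8 (Function('x')(V) = Add(-6, -2) = -8)
Mul(70, Add(Function('x')(H), -21)) = Mul(70, Add(-8, -21)) = Mul(70, -29) = -2030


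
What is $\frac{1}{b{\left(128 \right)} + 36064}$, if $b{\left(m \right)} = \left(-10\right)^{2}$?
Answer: $\frac{1}{36164} \approx 2.7652 \cdot 10^{-5}$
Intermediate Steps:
$b{\left(m \right)} = 100$
$\frac{1}{b{\left(128 \right)} + 36064} = \frac{1}{100 + 36064} = \frac{1}{36164}$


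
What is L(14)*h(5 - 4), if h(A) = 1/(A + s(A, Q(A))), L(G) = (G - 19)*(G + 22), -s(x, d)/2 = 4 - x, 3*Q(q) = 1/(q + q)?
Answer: 36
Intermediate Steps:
Q(q) = 1/(6*q) (Q(q) = 1/(3*(q + q)) = 1/(3*((2*q))) = (1/(2*q))/3 = 1/(6*q))
s(x, d) = -8 + 2*x (s(x, d) = -2*(4 - x) = -8 + 2*x)
L(G) = (-19 + G)*(22 + G)
h(A) = 1/(-8 + 3*A) (h(A) = 1/(A + (-8 + 2*A)) = 1/(-8 + 3*A))
L(14)*h(5 - 4) = (-418 + 14² + 3*14)/(-8 + 3*(5 - 4)) = (-418 + 196 + 42)/(-8 + 3*1) = -180/(-8 + 3) = -180/(-5) = -180*(-⅕) = 36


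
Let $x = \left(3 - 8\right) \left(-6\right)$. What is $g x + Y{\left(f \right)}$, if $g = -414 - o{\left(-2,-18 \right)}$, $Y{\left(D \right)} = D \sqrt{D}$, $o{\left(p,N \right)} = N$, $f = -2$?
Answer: $-11880 - 2 i \sqrt{2} \approx -11880.0 - 2.8284 i$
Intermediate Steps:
$x = 30$ ($x = \left(-5\right) \left(-6\right) = 30$)
$Y{\left(D \right)} = D^{\frac{3}{2}}$
$g = -396$ ($g = -414 - -18 = -414 + 18 = -396$)
$g x + Y{\left(f \right)} = \left(-396\right) 30 + \left(-2\right)^{\frac{3}{2}} = -11880 - 2 i \sqrt{2}$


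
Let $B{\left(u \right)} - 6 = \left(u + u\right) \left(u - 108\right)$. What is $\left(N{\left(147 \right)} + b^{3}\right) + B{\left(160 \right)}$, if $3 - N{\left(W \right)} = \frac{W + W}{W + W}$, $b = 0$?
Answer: $16648$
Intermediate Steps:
$B{\left(u \right)} = 6 + 2 u \left(-108 + u\right)$ ($B{\left(u \right)} = 6 + \left(u + u\right) \left(u - 108\right) = 6 + 2 u \left(-108 + u\right)$)
$N{\left(W \right)} = 2$ ($N{\left(W \right)} = 3 - \frac{W + W}{W + W} = 3 - \frac{2 W}{2 W} = 3 - 2 W \frac{1}{2 W} = 3 - 1 = 2$)
$\left(N{\left(147 \right)} + b^{3}\right) + B{\left(160 \right)} = \left(2 + 0^{3}\right) + \left(6 - 34560 + 2 \cdot 160^{2}\right) = \left(2 + 0\right) + \left(6 - 34560 + 2 \cdot 25600\right) = 2 + \left(6 - 34560 + 51200\right) = 2 + 16646 = 16648$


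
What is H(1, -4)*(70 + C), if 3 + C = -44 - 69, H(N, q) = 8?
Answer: -368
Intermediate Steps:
C = -116 (C = -3 + (-44 - 69) = -3 - 113 = -116)
H(1, -4)*(70 + C) = 8*(70 - 116) = 8*(-46) = -368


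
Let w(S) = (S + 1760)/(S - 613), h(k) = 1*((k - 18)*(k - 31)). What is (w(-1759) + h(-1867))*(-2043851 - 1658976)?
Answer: -31423580552005293/2372 ≈ -1.3248e+13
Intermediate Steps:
h(k) = (-31 + k)*(-18 + k) (h(k) = 1*((-18 + k)*(-31 + k)) = 1*((-31 + k)*(-18 + k)) = (-31 + k)*(-18 + k))
w(S) = (1760 + S)/(-613 + S)
(w(-1759) + h(-1867))*(-2043851 - 1658976) = ((1760 - 1759)/(-613 - 1759) + (558 + (-1867)² - 49*(-1867)))*(-2043851 - 1658976) = (1/(-2372) + (558 + 3485689 + 91483))*(-3702827) = (-1/2372*1 + 3577730)*(-3702827) = (-1/2372 + 3577730)*(-3702827) = (8486375559/2372)*(-3702827) = -31423580552005293/2372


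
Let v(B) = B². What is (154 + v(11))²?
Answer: 75625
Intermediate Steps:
(154 + v(11))² = (154 + 11²)² = (154 + 121)² = 275² = 75625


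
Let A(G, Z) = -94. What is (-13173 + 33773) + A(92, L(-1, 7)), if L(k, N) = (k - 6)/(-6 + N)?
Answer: 20506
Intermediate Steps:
L(k, N) = (-6 + k)/(-6 + N)
(-13173 + 33773) + A(92, L(-1, 7)) = (-13173 + 33773) - 94 = 20600 - 94 = 20506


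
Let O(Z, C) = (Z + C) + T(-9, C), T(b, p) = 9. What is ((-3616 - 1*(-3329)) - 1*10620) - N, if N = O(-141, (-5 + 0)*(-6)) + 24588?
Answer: -35393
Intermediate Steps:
O(Z, C) = 9 + C + Z (O(Z, C) = (Z + C) + 9 = (C + Z) + 9 = 9 + C + Z)
N = 24486 (N = (9 + (-5 + 0)*(-6) - 141) + 24588 = (9 - 5*(-6) - 141) + 24588 = (9 + 30 - 141) + 24588 = -102 + 24588 = 24486)
((-3616 - 1*(-3329)) - 1*10620) - N = ((-3616 - 1*(-3329)) - 1*10620) - 1*24486 = ((-3616 + 3329) - 10620) - 24486 = (-287 - 10620) - 24486 = -10907 - 24486 = -35393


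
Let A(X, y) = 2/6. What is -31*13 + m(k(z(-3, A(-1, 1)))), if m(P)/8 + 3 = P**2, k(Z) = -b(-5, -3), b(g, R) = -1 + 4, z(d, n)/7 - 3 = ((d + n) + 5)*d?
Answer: -355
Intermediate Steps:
A(X, y) = 1/3 (A(X, y) = 2*(1/6) = 1/3)
z(d, n) = 21 + 7*d*(5 + d + n) (z(d, n) = 21 + 7*(((d + n) + 5)*d) = 21 + 7*((5 + d + n)*d) = 21 + 7*(d*(5 + d + n)) = 21 + 7*d*(5 + d + n))
b(g, R) = 3
k(Z) = -3 (k(Z) = -1*3 = -3)
m(P) = -24 + 8*P**2
-31*13 + m(k(z(-3, A(-1, 1)))) = -31*13 + (-24 + 8*(-3)**2) = -403 + (-24 + 8*9) = -403 + (-24 + 72) = -403 + 48 = -355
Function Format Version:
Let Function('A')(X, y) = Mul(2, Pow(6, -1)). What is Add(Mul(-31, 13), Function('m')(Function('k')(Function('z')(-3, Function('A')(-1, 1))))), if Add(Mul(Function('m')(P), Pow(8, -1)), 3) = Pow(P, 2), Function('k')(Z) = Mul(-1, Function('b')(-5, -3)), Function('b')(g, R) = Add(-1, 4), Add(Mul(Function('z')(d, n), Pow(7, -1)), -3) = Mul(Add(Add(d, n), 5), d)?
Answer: -355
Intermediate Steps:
Function('A')(X, y) = Rational(1, 3) (Function('A')(X, y) = Mul(2, Rational(1, 6)) = Rational(1, 3))
Function('z')(d, n) = Add(21, Mul(7, d, Add(5, d, n))) (Function('z')(d, n) = Add(21, Mul(7, Mul(Add(Add(d, n), 5), d))) = Add(21, Mul(7, Mul(Add(5, d, n), d))) = Add(21, Mul(7, Mul(d, Add(5, d, n)))) = Add(21, Mul(7, d, Add(5, d, n))))
Function('b')(g, R) = 3
Function('k')(Z) = -3 (Function('k')(Z) = Mul(-1, 3) = -3)
Function('m')(P) = Add(-24, Mul(8, Pow(P, 2)))
Add(Mul(-31, 13), Function('m')(Function('k')(Function('z')(-3, Function('A')(-1, 1))))) = Add(Mul(-31, 13), Add(-24, Mul(8, Pow(-3, 2)))) = Add(-403, Add(-24, Mul(8, 9))) = Add(-403, Add(-24, 72)) = Add(-403, 48) = -355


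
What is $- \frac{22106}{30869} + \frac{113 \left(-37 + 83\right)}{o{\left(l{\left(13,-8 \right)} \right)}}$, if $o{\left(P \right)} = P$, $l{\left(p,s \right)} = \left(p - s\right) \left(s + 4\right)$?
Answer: $- \frac{81156983}{1296498} \approx -62.597$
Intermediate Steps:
$l{\left(p,s \right)} = \left(4 + s\right) \left(p - s\right)$ ($l{\left(p,s \right)} = \left(p - s\right) \left(4 + s\right) = \left(4 + s\right) \left(p - s\right)$)
$- \frac{22106}{30869} + \frac{113 \left(-37 + 83\right)}{o{\left(l{\left(13,-8 \right)} \right)}} = - \frac{22106}{30869} + \frac{113 \left(-37 + 83\right)}{- \left(-8\right)^{2} - -32 + 4 \cdot 13 + 13 \left(-8\right)} = \left(-22106\right) \frac{1}{30869} + \frac{113 \cdot 46}{\left(-1\right) 64 + 32 + 52 - 104} = - \frac{22106}{30869} + \frac{5198}{-64 + 32 + 52 - 104} = - \frac{22106}{30869} + \frac{5198}{-84} = - \frac{22106}{30869} + 5198 \left(- \frac{1}{84}\right) = - \frac{22106}{30869} - \frac{2599}{42} = - \frac{81156983}{1296498}$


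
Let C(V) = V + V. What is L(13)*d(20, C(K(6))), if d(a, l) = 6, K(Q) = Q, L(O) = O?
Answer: 78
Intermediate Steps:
C(V) = 2*V
L(13)*d(20, C(K(6))) = 13*6 = 78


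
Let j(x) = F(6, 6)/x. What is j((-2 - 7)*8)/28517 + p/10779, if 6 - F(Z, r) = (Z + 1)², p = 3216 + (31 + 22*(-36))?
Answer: 1680376139/7377233832 ≈ 0.22778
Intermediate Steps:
p = 2455 (p = 3216 + (31 - 792) = 3216 - 761 = 2455)
F(Z, r) = 6 - (1 + Z)² (F(Z, r) = 6 - (Z + 1)² = 6 - (1 + Z)²)
j(x) = -43/x (j(x) = (6 - (1 + 6)²)/x = (6 - 1*7²)/x = (6 - 1*49)/x = (6 - 49)/x = -43/x)
j((-2 - 7)*8)/28517 + p/10779 = -43*1/(8*(-2 - 7))/28517 + 2455/10779 = -43/((-9*8))*(1/28517) + 2455*(1/10779) = -43/(-72)*(1/28517) + 2455/10779 = -43*(-1/72)*(1/28517) + 2455/10779 = (43/72)*(1/28517) + 2455/10779 = 43/2053224 + 2455/10779 = 1680376139/7377233832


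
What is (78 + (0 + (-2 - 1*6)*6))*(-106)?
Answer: -3180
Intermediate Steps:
(78 + (0 + (-2 - 1*6)*6))*(-106) = (78 + (0 + (-2 - 6)*6))*(-106) = (78 + (0 - 8*6))*(-106) = (78 + (0 - 48))*(-106) = (78 - 48)*(-106) = 30*(-106) = -3180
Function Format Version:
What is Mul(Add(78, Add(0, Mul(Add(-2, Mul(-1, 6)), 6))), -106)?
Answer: -3180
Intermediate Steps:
Mul(Add(78, Add(0, Mul(Add(-2, Mul(-1, 6)), 6))), -106) = Mul(Add(78, Add(0, Mul(Add(-2, -6), 6))), -106) = Mul(Add(78, Add(0, Mul(-8, 6))), -106) = Mul(Add(78, Add(0, -48)), -106) = Mul(Add(78, -48), -106) = Mul(30, -106) = -3180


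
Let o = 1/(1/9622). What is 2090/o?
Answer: 1045/4811 ≈ 0.21721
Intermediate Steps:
o = 9622 (o = 1/(1/9622) = 9622)
2090/o = 2090/9622 = 2090*(1/9622) = 1045/4811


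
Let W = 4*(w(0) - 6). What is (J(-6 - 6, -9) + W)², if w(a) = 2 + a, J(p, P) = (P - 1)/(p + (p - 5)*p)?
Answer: 2374681/9216 ≈ 257.67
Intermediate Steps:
J(p, P) = (-1 + P)/(p + p*(-5 + p)) (J(p, P) = (-1 + P)/(p + (-5 + p)*p) = (-1 + P)/(p + p*(-5 + p)))
W = -16 (W = 4*((2 + 0) - 6) = 4*(2 - 6) = 4*(-4) = -16)
(J(-6 - 6, -9) + W)² = ((-1 - 9)/((-6 - 6)*(-4 + (-6 - 6))) - 16)² = (-10/(-12*(-4 - 12)) - 16)² = (-1/12*(-10)/(-16) - 16)² = (-1/12*(-1/16)*(-10) - 16)² = (-5/96 - 16)² = (-1541/96)² = 2374681/9216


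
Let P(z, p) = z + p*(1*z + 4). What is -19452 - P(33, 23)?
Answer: -20336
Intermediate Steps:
P(z, p) = z + p*(4 + z) (P(z, p) = z + p*(z + 4) = z + p*(4 + z))
-19452 - P(33, 23) = -19452 - (33 + 4*23 + 23*33) = -19452 - (33 + 92 + 759) = -19452 - 1*884 = -19452 - 884 = -20336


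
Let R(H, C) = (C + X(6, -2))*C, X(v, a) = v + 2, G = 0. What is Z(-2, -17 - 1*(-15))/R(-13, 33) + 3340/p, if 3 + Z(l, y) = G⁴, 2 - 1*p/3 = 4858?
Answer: -380227/1642542 ≈ -0.23149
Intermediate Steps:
p = -14568 (p = 6 - 3*4858 = 6 - 14574 = -14568)
X(v, a) = 2 + v
R(H, C) = C*(8 + C) (R(H, C) = (C + (2 + 6))*C = (C + 8)*C = (8 + C)*C = C*(8 + C))
Z(l, y) = -3 (Z(l, y) = -3 + 0⁴ = -3 + 0 = -3)
Z(-2, -17 - 1*(-15))/R(-13, 33) + 3340/p = -3*1/(33*(8 + 33)) + 3340/(-14568) = -3/(33*41) + 3340*(-1/14568) = -3/1353 - 835/3642 = -3*1/1353 - 835/3642 = -1/451 - 835/3642 = -380227/1642542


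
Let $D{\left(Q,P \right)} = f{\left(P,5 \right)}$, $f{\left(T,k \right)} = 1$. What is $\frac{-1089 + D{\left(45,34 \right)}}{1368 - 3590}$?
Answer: $\frac{544}{1111} \approx 0.48965$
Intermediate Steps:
$D{\left(Q,P \right)} = 1$
$\frac{-1089 + D{\left(45,34 \right)}}{1368 - 3590} = \frac{-1089 + 1}{1368 - 3590} = - \frac{1088}{-2222} = \left(-1088\right) \left(- \frac{1}{2222}\right) = \frac{544}{1111}$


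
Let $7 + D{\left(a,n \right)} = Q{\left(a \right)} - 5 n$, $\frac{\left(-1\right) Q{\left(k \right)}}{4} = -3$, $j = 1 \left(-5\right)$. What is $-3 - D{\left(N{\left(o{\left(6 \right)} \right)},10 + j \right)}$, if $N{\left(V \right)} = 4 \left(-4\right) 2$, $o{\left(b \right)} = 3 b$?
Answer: $17$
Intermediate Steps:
$j = -5$
$Q{\left(k \right)} = 12$ ($Q{\left(k \right)} = \left(-4\right) \left(-3\right) = 12$)
$N{\left(V \right)} = -32$ ($N{\left(V \right)} = \left(-16\right) 2 = -32$)
$D{\left(a,n \right)} = 5 - 5 n$ ($D{\left(a,n \right)} = -7 - \left(-12 + 5 n\right) = 5 - 5 n$)
$-3 - D{\left(N{\left(o{\left(6 \right)} \right)},10 + j \right)} = -3 - \left(5 - 5 \left(10 - 5\right)\right) = -3 - \left(5 - 25\right) = -3 - -20 = -3 + 20 = 17$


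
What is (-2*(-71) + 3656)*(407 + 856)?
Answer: 4796874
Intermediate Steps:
(-2*(-71) + 3656)*(407 + 856) = (142 + 3656)*1263 = 3798*1263 = 4796874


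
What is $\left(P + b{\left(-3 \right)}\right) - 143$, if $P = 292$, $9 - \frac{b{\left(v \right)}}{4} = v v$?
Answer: $149$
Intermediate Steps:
$b{\left(v \right)} = 36 - 4 v^{2}$ ($b{\left(v \right)} = 36 - 4 v v = 36 - 4 v^{2}$)
$\left(P + b{\left(-3 \right)}\right) - 143 = \left(292 + \left(36 - 4 \left(-3\right)^{2}\right)\right) - 143 = \left(292 + \left(36 - 36\right)\right) - 143 = \left(292 + 0\right) - 143 = 292 - 143 = 149$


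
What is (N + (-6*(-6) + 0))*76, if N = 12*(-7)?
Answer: -3648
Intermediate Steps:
N = -84
(N + (-6*(-6) + 0))*76 = (-84 + (-6*(-6) + 0))*76 = (-84 + (36 + 0))*76 = (-84 + 36)*76 = -48*76 = -3648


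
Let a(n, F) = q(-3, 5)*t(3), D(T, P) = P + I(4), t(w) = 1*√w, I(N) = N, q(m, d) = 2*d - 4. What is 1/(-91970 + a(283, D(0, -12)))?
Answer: -45985/4229240396 - 3*√3/4229240396 ≈ -1.0874e-5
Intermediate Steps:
q(m, d) = -4 + 2*d
t(w) = √w
D(T, P) = 4 + P (D(T, P) = P + 4 = 4 + P)
a(n, F) = 6*√3 (a(n, F) = (-4 + 2*5)*√3 = (-4 + 10)*√3 = 6*√3)
1/(-91970 + a(283, D(0, -12))) = 1/(-91970 + 6*√3)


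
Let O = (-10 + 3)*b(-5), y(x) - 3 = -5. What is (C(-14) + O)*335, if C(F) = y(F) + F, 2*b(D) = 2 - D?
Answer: -27135/2 ≈ -13568.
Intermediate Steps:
b(D) = 1 - D/2 (b(D) = (2 - D)/2 = 1 - D/2)
y(x) = -2 (y(x) = 3 - 5 = -2)
C(F) = -2 + F
O = -49/2 (O = (-10 + 3)*(1 - 1/2*(-5)) = -7*(1 + 5/2) = -7*7/2 = -49/2 ≈ -24.500)
(C(-14) + O)*335 = ((-2 - 14) - 49/2)*335 = (-16 - 49/2)*335 = -81/2*335 = -27135/2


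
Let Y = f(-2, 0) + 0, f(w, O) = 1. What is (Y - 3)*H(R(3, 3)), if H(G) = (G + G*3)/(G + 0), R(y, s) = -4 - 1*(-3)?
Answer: -8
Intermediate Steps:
R(y, s) = -1 (R(y, s) = -4 + 3 = -1)
H(G) = 4 (H(G) = (G + 3*G)/G = (4*G)/G = 4)
Y = 1 (Y = 1 + 0 = 1)
(Y - 3)*H(R(3, 3)) = (1 - 3)*4 = -2*4 = -8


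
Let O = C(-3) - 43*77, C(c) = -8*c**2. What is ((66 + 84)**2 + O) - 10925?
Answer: 8192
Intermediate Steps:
O = -3383 (O = -8*(-3)**2 - 43*77 = -8*9 - 3311 = -72 - 3311 = -3383)
((66 + 84)**2 + O) - 10925 = ((66 + 84)**2 - 3383) - 10925 = (150**2 - 3383) - 10925 = (22500 - 3383) - 10925 = 19117 - 10925 = 8192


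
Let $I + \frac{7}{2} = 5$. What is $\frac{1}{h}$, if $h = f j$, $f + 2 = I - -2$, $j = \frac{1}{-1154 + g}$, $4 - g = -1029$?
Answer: $- \frac{242}{3} \approx -80.667$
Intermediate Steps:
$I = \frac{3}{2}$ ($I = - \frac{7}{2} + 5 = \frac{3}{2} \approx 1.5$)
$g = 1033$ ($g = 4 - -1029 = 4 + 1029 = 1033$)
$j = - \frac{1}{121}$ ($j = \frac{1}{-1154 + 1033} = \frac{1}{-121} = - \frac{1}{121} \approx -0.0082645$)
$f = \frac{3}{2}$ ($f = -2 + \left(\frac{3}{2} - -2\right) = -2 + \left(\frac{3}{2} + 2\right) = -2 + \frac{7}{2} = \frac{3}{2} \approx 1.5$)
$h = - \frac{3}{242}$ ($h = \frac{3}{2} \left(- \frac{1}{121}\right) = - \frac{3}{242} \approx -0.012397$)
$\frac{1}{h} = \frac{1}{- \frac{3}{242}} = - \frac{242}{3}$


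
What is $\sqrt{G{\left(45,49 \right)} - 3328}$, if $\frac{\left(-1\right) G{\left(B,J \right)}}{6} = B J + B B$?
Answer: $2 i \sqrt{7177} \approx 169.43 i$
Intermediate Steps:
$G{\left(B,J \right)} = - 6 B^{2} - 6 B J$ ($G{\left(B,J \right)} = - 6 \left(B J + B B\right) = - 6 \left(B J + B^{2}\right) = - 6 \left(B^{2} + B J\right) = - 6 B^{2} - 6 B J$)
$\sqrt{G{\left(45,49 \right)} - 3328} = \sqrt{\left(-6\right) 45 \left(45 + 49\right) - 3328} = \sqrt{\left(-6\right) 45 \cdot 94 - 3328} = \sqrt{-25380 - 3328} = \sqrt{-28708} = 2 i \sqrt{7177}$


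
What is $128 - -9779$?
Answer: $9907$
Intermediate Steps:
$128 - -9779 = 128 + 9779 = 9907$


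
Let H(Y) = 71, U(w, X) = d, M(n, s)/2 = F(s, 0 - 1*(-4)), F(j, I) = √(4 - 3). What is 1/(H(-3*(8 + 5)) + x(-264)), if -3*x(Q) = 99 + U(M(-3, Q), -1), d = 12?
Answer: 1/34 ≈ 0.029412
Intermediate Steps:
F(j, I) = 1 (F(j, I) = √1 = 1)
M(n, s) = 2 (M(n, s) = 2*1 = 2)
U(w, X) = 12
x(Q) = -37 (x(Q) = -(99 + 12)/3 = -⅓*111 = -37)
1/(H(-3*(8 + 5)) + x(-264)) = 1/(71 - 37) = 1/34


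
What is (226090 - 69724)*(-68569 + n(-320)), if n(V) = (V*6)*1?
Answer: -11022082974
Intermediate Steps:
n(V) = 6*V (n(V) = (6*V)*1 = 6*V)
(226090 - 69724)*(-68569 + n(-320)) = (226090 - 69724)*(-68569 + 6*(-320)) = 156366*(-68569 - 1920) = 156366*(-70489) = -11022082974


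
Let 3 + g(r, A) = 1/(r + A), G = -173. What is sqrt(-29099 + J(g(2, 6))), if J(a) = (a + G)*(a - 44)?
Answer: 7*I*sqrt(27239)/8 ≈ 144.41*I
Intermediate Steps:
g(r, A) = -3 + 1/(A + r) (g(r, A) = -3 + 1/(r + A) = -3 + 1/(A + r))
J(a) = (-173 + a)*(-44 + a) (J(a) = (a - 173)*(a - 44) = (-173 + a)*(-44 + a))
sqrt(-29099 + J(g(2, 6))) = sqrt(-29099 + (7612 + ((1 - 3*6 - 3*2)/(6 + 2))**2 - 217*(1 - 3*6 - 3*2)/(6 + 2))) = sqrt(-29099 + (7612 + ((1 - 18 - 6)/8)**2 - 217*(1 - 18 - 6)/8)) = sqrt(-29099 + (7612 + ((1/8)*(-23))**2 - 217*(-23)/8)) = sqrt(-29099 + (7612 + (-23/8)**2 - 217*(-23/8))) = sqrt(-29099 + (7612 + 529/64 + 4991/8)) = sqrt(-29099 + 527625/64) = sqrt(-1334711/64) = 7*I*sqrt(27239)/8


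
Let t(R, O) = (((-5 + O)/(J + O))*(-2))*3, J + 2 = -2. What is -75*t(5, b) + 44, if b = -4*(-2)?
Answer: 763/2 ≈ 381.50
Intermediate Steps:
J = -4 (J = -2 - 2 = -4)
b = 8
t(R, O) = -6*(-5 + O)/(-4 + O) (t(R, O) = (((-5 + O)/(-4 + O))*(-2))*3 = -2*(-5 + O)/(-4 + O)*3 = -6*(-5 + O)/(-4 + O))
-75*t(5, b) + 44 = -450*(5 - 1*8)/(-4 + 8) + 44 = -450*(5 - 8)/4 + 44 = -450*(-3)/4 + 44 = -75*(-9/2) + 44 = 675/2 + 44 = 763/2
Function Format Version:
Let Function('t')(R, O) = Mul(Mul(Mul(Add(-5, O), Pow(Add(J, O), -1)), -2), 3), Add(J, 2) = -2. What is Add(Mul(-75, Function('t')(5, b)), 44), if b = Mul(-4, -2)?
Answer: Rational(763, 2) ≈ 381.50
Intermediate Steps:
J = -4 (J = Add(-2, -2) = -4)
b = 8
Function('t')(R, O) = Mul(-6, Pow(Add(-4, O), -1), Add(-5, O)) (Function('t')(R, O) = Mul(Mul(Mul(Add(-5, O), Pow(Add(-4, O), -1)), -2), 3) = Mul(Mul(Mul(Pow(Add(-4, O), -1), Add(-5, O)), -2), 3) = Mul(Mul(-2, Pow(Add(-4, O), -1), Add(-5, O)), 3) = Mul(-6, Pow(Add(-4, O), -1), Add(-5, O)))
Add(Mul(-75, Function('t')(5, b)), 44) = Add(Mul(-75, Mul(6, Pow(Add(-4, 8), -1), Add(5, Mul(-1, 8)))), 44) = Add(Mul(-75, Mul(6, Pow(4, -1), Add(5, -8))), 44) = Add(Mul(-75, Mul(6, Rational(1, 4), -3)), 44) = Add(Mul(-75, Rational(-9, 2)), 44) = Add(Rational(675, 2), 44) = Rational(763, 2)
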